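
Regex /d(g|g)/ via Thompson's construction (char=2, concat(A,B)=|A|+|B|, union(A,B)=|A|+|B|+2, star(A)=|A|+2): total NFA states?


Syntax tree has 3 char leaf(s), 1 union(s), 0 star(s)
chars contribute 3×2 = 6; each union adds +2; each star adds +2
Total: 6 + 2 + 0 = 8 states


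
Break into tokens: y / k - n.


Scan left to right, longest-match per lexeme
Tokens: ID(y), OP(/), ID(k), OP(-), ID(n)


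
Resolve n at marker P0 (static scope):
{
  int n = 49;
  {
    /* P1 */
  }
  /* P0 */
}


n declared in the same block as P0
n = 49


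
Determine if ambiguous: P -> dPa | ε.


balanced d^n…a^n: each string has a unique parse
Unambiguous


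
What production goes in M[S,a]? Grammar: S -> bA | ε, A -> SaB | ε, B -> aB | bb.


For [S, a]: ε is nullable and 'a' ∈ FOLLOW(S)
Entry: S -> ε


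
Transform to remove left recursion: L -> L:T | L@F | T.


Left-recursive alternatives: L:T, L@F; non-recursive: T
Introduce L': L -> TL', L' -> :TL' | @FL' | ε


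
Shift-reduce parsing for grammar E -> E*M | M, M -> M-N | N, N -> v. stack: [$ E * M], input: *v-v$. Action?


handle 'E*M' on top; lookahead ∈ FOLLOW(E) = {*, $}
Action: reduce (E -> E*M)


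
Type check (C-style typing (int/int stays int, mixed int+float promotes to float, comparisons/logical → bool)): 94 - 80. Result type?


Operand types: int - int
Rule: mixed int/float promotes to float; int/int stays int
Result type: int


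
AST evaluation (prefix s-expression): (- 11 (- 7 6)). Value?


Evaluate inner: (- 7 6) = 1
Evaluate root: (- 11 1) = 10
Result: 10


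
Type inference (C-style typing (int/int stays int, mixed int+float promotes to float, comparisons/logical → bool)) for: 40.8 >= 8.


Operand types: float >= int
Rule: comparison yields bool
Result type: bool


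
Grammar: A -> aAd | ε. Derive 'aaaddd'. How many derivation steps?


Derivation: A => aAd => aaAdd => aaaAddd => aaaddd
Steps: 4


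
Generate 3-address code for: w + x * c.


Break into single-operator statements:
t1 = x * c
t2 = w + t1


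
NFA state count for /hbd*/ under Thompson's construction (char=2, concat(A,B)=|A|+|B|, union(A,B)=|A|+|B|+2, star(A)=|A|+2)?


Syntax tree has 3 char leaf(s), 0 union(s), 1 star(s)
chars contribute 3×2 = 6; each union adds +2; each star adds +2
Total: 6 + 0 + 2 = 8 states


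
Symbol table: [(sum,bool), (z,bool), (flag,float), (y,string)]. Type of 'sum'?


Lookup 'sum' → type bool


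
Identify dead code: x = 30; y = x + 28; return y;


x is read by y's definition; y is returned
No dead code


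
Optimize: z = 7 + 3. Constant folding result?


7 + 3 = 10 at compile time
Optimized: z = 10


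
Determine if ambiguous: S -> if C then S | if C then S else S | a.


dangling else: 'if C then if C then a else a' parses two ways
Ambiguous


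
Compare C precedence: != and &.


'!=' is equality (level 6); '&' is bitwise AND (level 5)
Higher level binds tighter
'!=' has higher precedence than '&'


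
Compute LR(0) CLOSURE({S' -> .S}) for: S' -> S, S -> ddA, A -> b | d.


Start: S' -> .S
For each item with dot before a nonterminal B, add B -> .γ for every B-production
Closure: [S' -> .S, S -> .ddA]


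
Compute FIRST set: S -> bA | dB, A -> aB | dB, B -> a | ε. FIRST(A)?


Per alternative of A: FIRST(aB) = {a}; FIRST(dB) = {d}
FIRST(A) = {a, d}


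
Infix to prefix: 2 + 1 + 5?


left-to-right (same/higher precedence on left): tree is (+ (+ 2 1) 5)
Prefix: + + 2 1 5


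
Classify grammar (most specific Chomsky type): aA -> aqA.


LHS has context (more than one symbol) and |LHS| ≤ |RHS|
Classification: Type 1 (Context-Sensitive)


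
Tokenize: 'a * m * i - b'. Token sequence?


Scan left to right, longest-match per lexeme
Tokens: ID(a), OP(*), ID(m), OP(*), ID(i), OP(-), ID(b)


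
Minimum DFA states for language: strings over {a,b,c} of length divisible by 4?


Track length mod 4: states 0..3, accept at 0
Minimal DFA: 4 states


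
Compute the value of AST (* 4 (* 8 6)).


Evaluate inner: (* 8 6) = 48
Evaluate root: (* 4 48) = 192
Result: 192


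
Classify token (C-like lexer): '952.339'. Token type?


Pattern: digits with a decimal point
Type: FLOAT_LITERAL


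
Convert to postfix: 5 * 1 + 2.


Left to right (same or higher precedence on left)
Postfix: 5 1 * 2 +


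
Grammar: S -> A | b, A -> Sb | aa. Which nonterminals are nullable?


A nonterminal is nullable iff some alternative derives ε (directly, or every symbol in it is nullable)
Nullable: {}


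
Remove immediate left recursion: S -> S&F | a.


Left-recursive alternatives: S&F; non-recursive: a
Introduce S': S -> aS', S' -> &FS' | ε


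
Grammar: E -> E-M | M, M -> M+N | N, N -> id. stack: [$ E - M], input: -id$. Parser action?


handle 'E-M' on top; lookahead ∈ FOLLOW(E) = {-, $}
Action: reduce (E -> E-M)


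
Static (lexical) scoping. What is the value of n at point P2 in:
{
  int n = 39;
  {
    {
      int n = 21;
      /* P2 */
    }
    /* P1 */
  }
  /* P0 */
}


n declared in the same block as P2
n = 21


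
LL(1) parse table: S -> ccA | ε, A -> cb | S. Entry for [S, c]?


For [S, c]: 'c' ∈ FIRST(ccA)
Entry: S -> ccA


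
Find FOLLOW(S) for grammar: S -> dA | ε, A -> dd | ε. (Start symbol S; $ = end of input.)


$ ∈ FOLLOW(S). For each A -> αBβ: add FIRST(β)\{ε} to FOLLOW(B); if β nullable, add FOLLOW(A).
FOLLOW(S) = {$}


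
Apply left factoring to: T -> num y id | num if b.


Common prefix: 'num'
Factored: T -> num T', T' -> y id | if b


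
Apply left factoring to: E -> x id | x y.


Common prefix: 'x'
Factored: E -> x E', E' -> id | y


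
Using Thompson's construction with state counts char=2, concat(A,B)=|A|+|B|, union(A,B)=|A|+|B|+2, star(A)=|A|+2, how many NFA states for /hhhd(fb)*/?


Syntax tree has 6 char leaf(s), 0 union(s), 1 star(s)
chars contribute 6×2 = 12; each union adds +2; each star adds +2
Total: 12 + 0 + 2 = 14 states


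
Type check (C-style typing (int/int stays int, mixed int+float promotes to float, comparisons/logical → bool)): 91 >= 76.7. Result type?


Operand types: int >= float
Rule: comparison yields bool
Result type: bool


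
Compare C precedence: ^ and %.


'%' is multiplicative (level 10); '^' is bitwise XOR (level 4)
Higher level binds tighter
'%' has higher precedence than '^'


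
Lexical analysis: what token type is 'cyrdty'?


Pattern: letter/underscore followed by alphanumerics, not a keyword
Type: IDENTIFIER


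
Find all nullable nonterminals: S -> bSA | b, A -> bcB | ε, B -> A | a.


A nonterminal is nullable iff some alternative derives ε (directly, or every symbol in it is nullable)
Nullable: {A, B}


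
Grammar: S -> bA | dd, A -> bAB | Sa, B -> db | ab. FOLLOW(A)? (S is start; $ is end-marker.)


$ ∈ FOLLOW(S). For each A -> αBβ: add FIRST(β)\{ε} to FOLLOW(B); if β nullable, add FOLLOW(A).
FOLLOW(A) = {$, a, d}


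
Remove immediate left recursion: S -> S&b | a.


Left-recursive alternatives: S&b; non-recursive: a
Introduce S': S -> aS', S' -> &bS' | ε


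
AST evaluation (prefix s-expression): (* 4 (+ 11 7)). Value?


Evaluate inner: (+ 11 7) = 18
Evaluate root: (* 4 18) = 72
Result: 72


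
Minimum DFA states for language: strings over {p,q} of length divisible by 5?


Track length mod 5: states 0..4, accept at 0
Minimal DFA: 5 states


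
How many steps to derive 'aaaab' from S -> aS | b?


Derivation: S => aS => aaS => aaaS => aaaaS => aaaab
Steps: 5


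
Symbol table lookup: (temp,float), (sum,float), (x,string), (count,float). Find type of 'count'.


Lookup 'count' → type float


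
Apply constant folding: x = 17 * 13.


17 * 13 = 221 at compile time
Optimized: x = 221


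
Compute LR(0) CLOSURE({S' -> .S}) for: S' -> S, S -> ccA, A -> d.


Start: S' -> .S
For each item with dot before a nonterminal B, add B -> .γ for every B-production
Closure: [S' -> .S, S -> .ccA]


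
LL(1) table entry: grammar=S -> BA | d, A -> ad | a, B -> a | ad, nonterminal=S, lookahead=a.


For [S, a]: 'a' ∈ FIRST(BA)
Entry: S -> BA


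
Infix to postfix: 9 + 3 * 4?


* has higher precedence, evaluate 3*4 first
Postfix: 9 3 4 * +


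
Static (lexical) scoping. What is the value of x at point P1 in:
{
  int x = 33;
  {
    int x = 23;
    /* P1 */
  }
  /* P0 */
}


x declared in the same block as P1
x = 23


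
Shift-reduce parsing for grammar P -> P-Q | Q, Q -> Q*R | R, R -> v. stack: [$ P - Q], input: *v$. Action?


'*' can extend Q; shift to build Q -> Q*R
Action: shift


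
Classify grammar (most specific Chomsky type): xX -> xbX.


LHS has context (more than one symbol) and |LHS| ≤ |RHS|
Classification: Type 1 (Context-Sensitive)


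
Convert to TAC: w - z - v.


Break into single-operator statements:
t1 = w - z
t2 = t1 - v


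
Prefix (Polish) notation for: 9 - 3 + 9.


left-to-right (same/higher precedence on left): tree is (+ (- 9 3) 9)
Prefix: + - 9 3 9


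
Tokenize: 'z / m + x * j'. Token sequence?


Scan left to right, longest-match per lexeme
Tokens: ID(z), OP(/), ID(m), OP(+), ID(x), OP(*), ID(j)


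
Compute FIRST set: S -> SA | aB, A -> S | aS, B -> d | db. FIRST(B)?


Per alternative of B: FIRST(d) = {d}; FIRST(db) = {d}
FIRST(B) = {d}


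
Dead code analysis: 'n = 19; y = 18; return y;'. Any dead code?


n is assigned but never read
Dead: 'n = 19'


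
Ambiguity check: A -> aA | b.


right-linear, alternatives start with distinct terminals 'a' vs 'b': unique leftmost derivation
Unambiguous


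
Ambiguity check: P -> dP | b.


right-linear, alternatives start with distinct terminals 'd' vs 'b': unique leftmost derivation
Unambiguous


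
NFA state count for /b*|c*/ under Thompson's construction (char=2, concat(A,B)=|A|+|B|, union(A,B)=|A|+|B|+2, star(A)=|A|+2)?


Syntax tree has 2 char leaf(s), 1 union(s), 2 star(s)
chars contribute 2×2 = 4; each union adds +2; each star adds +2
Total: 4 + 2 + 4 = 10 states


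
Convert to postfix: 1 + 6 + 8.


Left to right (same or higher precedence on left)
Postfix: 1 6 + 8 +


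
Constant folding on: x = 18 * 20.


18 * 20 = 360 at compile time
Optimized: x = 360


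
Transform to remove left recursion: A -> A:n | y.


Left-recursive alternatives: A:n; non-recursive: y
Introduce A': A -> yA', A' -> :nA' | ε


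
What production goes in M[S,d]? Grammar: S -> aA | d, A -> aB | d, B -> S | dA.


For [S, d]: 'd' ∈ FIRST(d)
Entry: S -> d


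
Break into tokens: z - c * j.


Scan left to right, longest-match per lexeme
Tokens: ID(z), OP(-), ID(c), OP(*), ID(j)


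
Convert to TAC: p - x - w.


Break into single-operator statements:
t1 = p - x
t2 = t1 - w


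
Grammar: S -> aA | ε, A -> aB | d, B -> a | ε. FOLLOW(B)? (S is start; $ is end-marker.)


$ ∈ FOLLOW(S). For each A -> αBβ: add FIRST(β)\{ε} to FOLLOW(B); if β nullable, add FOLLOW(A).
FOLLOW(B) = {$}


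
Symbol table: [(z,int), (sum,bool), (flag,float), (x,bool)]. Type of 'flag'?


Lookup 'flag' → type float


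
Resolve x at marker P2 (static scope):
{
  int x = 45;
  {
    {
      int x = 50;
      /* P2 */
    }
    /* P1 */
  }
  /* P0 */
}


x declared in the same block as P2
x = 50


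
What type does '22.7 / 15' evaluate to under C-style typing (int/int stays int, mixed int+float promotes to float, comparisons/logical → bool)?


Operand types: float / int
Rule: mixed int/float promotes to float; int/int stays int
Result type: float


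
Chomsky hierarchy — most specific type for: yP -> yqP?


LHS has context (more than one symbol) and |LHS| ≤ |RHS|
Classification: Type 1 (Context-Sensitive)


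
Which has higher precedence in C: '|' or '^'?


'^' is bitwise XOR (level 4); '|' is bitwise OR (level 3)
Higher level binds tighter
'^' has higher precedence than '|'


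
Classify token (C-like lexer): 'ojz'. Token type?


Pattern: letter/underscore followed by alphanumerics, not a keyword
Type: IDENTIFIER


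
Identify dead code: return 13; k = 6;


statement follows a return and is unreachable
Dead: 'k = 6'


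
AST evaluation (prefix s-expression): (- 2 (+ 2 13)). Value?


Evaluate inner: (+ 2 13) = 15
Evaluate root: (- 2 15) = -13
Result: -13


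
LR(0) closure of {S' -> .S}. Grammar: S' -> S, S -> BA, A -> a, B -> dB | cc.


Start: S' -> .S
For each item with dot before a nonterminal B, add B -> .γ for every B-production
Closure: [S' -> .S, S -> .BA, B -> .dB, B -> .cc]


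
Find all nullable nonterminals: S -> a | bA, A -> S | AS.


A nonterminal is nullable iff some alternative derives ε (directly, or every symbol in it is nullable)
Nullable: {}


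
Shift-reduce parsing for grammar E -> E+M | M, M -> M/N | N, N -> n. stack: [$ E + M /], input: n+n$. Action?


no handle; shift 'n'
Action: shift


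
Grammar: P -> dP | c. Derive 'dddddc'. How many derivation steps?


Derivation: P => dP => ddP => dddP => ddddP => dddddP => dddddc
Steps: 6


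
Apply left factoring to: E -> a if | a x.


Common prefix: 'a'
Factored: E -> a E', E' -> if | x


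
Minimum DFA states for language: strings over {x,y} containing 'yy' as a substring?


KMP-style automaton: 2 progress states + 1 absorbing accept = 3
Minimal DFA: 3 states


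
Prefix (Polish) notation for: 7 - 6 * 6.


'*' binds tighter: tree is (- 7 (* 6 6))
Prefix: - 7 * 6 6


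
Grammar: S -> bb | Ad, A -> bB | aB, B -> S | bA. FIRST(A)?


Per alternative of A: FIRST(bB) = {b}; FIRST(aB) = {a}
FIRST(A) = {a, b}


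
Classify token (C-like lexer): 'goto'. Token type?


Pattern: reserved word
Type: KEYWORD


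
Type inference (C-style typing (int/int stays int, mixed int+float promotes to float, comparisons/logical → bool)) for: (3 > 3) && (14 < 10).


Operand types: bool && bool
Rule: logical operators take bool operands and yield bool
Result type: bool


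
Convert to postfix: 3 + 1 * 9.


* has higher precedence, evaluate 1*9 first
Postfix: 3 1 9 * +


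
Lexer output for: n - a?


Scan left to right, longest-match per lexeme
Tokens: ID(n), OP(-), ID(a)


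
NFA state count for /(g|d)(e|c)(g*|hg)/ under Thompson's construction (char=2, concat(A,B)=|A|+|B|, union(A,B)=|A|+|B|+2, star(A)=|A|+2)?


Syntax tree has 7 char leaf(s), 3 union(s), 1 star(s)
chars contribute 7×2 = 14; each union adds +2; each star adds +2
Total: 14 + 6 + 2 = 22 states


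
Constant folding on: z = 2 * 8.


2 * 8 = 16 at compile time
Optimized: z = 16


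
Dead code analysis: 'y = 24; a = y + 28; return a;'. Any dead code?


y is read by a's definition; a is returned
No dead code


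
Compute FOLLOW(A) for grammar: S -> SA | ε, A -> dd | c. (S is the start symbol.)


$ ∈ FOLLOW(S). For each A -> αBβ: add FIRST(β)\{ε} to FOLLOW(B); if β nullable, add FOLLOW(A).
FOLLOW(A) = {$, c, d}


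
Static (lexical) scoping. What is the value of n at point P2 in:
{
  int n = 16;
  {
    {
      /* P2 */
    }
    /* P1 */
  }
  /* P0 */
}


P2's block does not declare n; resolves to the enclosing declaration at depth 0
n = 16


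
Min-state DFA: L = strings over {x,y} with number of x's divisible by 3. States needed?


Track (count of x) mod 3: states 0..2, accept at 0
Minimal DFA: 3 states


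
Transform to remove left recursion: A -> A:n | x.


Left-recursive alternatives: A:n; non-recursive: x
Introduce A': A -> xA', A' -> :nA' | ε


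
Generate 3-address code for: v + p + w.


Break into single-operator statements:
t1 = v + p
t2 = t1 + w


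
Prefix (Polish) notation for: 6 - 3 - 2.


left-to-right (same/higher precedence on left): tree is (- (- 6 3) 2)
Prefix: - - 6 3 2


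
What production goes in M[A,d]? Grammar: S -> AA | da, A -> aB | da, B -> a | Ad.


For [A, d]: 'd' ∈ FIRST(da)
Entry: A -> da


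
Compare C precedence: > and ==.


'>' is relational (level 7); '==' is equality (level 6)
Higher level binds tighter
'>' has higher precedence than '=='


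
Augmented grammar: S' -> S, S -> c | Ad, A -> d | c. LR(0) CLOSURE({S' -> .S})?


Start: S' -> .S
For each item with dot before a nonterminal B, add B -> .γ for every B-production
Closure: [S' -> .S, S -> .c, S -> .Ad, A -> .d, A -> .c]


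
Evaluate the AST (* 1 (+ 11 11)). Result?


Evaluate inner: (+ 11 11) = 22
Evaluate root: (* 1 22) = 22
Result: 22


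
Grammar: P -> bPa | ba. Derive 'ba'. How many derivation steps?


Derivation: P => ba
Steps: 1


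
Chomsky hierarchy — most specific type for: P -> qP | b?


Right-linear: every RHS is a terminal or a terminal followed by one nonterminal
Classification: Type 3 (Regular)


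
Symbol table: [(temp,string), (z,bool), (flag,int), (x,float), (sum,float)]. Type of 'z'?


Lookup 'z' → type bool


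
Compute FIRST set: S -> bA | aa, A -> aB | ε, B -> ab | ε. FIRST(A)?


Per alternative of A: FIRST(aB) = {a}; FIRST(ε) = {ε}
FIRST(A) = {a, ε}


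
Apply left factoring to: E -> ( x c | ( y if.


Common prefix: '('
Factored: E -> ( E', E' -> x c | y if


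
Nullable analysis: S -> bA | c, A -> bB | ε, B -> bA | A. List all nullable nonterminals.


A nonterminal is nullable iff some alternative derives ε (directly, or every symbol in it is nullable)
Nullable: {A, B}


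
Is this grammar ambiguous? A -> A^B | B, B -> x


precedence layered via separate nonterminal B: deterministic
Unambiguous


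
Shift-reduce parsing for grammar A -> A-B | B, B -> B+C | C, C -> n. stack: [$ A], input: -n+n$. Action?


shift '-' to continue A -> A-B
Action: shift


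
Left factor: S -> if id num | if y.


Common prefix: 'if'
Factored: S -> if S', S' -> id num | y


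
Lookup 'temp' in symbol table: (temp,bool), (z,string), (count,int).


Lookup 'temp' → type bool


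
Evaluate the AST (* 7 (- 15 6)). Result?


Evaluate inner: (- 15 6) = 9
Evaluate root: (* 7 9) = 63
Result: 63


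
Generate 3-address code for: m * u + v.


Break into single-operator statements:
t1 = m * u
t2 = t1 + v


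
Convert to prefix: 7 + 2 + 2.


left-to-right (same/higher precedence on left): tree is (+ (+ 7 2) 2)
Prefix: + + 7 2 2


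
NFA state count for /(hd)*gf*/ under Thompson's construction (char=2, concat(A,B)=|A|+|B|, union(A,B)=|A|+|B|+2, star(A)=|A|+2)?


Syntax tree has 4 char leaf(s), 0 union(s), 2 star(s)
chars contribute 4×2 = 8; each union adds +2; each star adds +2
Total: 8 + 0 + 4 = 12 states


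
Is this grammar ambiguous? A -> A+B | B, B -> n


precedence layered via separate nonterminal B: deterministic
Unambiguous


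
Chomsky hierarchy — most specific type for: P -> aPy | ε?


Single nonterminal LHS, but a^n y^n is not regular
Classification: Type 2 (Context-Free)


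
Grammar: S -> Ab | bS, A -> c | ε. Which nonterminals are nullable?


A nonterminal is nullable iff some alternative derives ε (directly, or every symbol in it is nullable)
Nullable: {A}


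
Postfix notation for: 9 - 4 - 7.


Left to right (same or higher precedence on left)
Postfix: 9 4 - 7 -


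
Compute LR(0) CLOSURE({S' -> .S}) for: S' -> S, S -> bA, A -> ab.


Start: S' -> .S
For each item with dot before a nonterminal B, add B -> .γ for every B-production
Closure: [S' -> .S, S -> .bA]


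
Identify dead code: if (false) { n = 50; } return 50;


condition is constant false, so the whole block is unreachable
Dead: 'if (false) { n = 50; }'


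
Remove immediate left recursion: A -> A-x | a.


Left-recursive alternatives: A-x; non-recursive: a
Introduce A': A -> aA', A' -> -xA' | ε


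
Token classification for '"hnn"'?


Pattern: double-quoted sequence
Type: STRING_LITERAL


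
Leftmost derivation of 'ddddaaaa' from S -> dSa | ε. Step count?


Derivation: S => dSa => ddSaa => dddSaaa => ddddSaaaa => ddddaaaa
Steps: 5


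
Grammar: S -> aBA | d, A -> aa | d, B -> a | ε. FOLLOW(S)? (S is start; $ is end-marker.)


$ ∈ FOLLOW(S). For each A -> αBβ: add FIRST(β)\{ε} to FOLLOW(B); if β nullable, add FOLLOW(A).
FOLLOW(S) = {$}


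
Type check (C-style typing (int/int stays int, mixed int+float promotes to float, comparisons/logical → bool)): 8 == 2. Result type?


Operand types: int == int
Rule: comparison yields bool
Result type: bool


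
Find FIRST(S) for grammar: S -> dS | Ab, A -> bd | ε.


Per alternative of S: FIRST(dS) = {d}; FIRST(Ab) = {b}
FIRST(S) = {b, d}


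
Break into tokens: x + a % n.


Scan left to right, longest-match per lexeme
Tokens: ID(x), OP(+), ID(a), OP(%), ID(n)


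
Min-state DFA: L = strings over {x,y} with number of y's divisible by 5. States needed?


Track (count of y) mod 5: states 0..4, accept at 0
Minimal DFA: 5 states


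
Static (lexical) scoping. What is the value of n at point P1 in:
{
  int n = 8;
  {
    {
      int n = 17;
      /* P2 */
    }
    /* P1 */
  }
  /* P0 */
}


P1's block does not declare n; resolves to the enclosing declaration at depth 0
n = 8


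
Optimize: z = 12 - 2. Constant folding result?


12 - 2 = 10 at compile time
Optimized: z = 10


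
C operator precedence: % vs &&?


'%' is multiplicative (level 10); '&&' is logical AND (level 2)
Higher level binds tighter
'%' has higher precedence than '&&'


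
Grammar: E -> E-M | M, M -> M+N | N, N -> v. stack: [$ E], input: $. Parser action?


start symbol E on stack, input exhausted
Action: accept


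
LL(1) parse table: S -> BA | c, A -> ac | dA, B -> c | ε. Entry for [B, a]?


For [B, a]: ε is nullable and 'a' ∈ FOLLOW(B)
Entry: B -> ε


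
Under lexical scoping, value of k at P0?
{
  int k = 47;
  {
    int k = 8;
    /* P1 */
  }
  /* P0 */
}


k declared in the same block as P0
k = 47


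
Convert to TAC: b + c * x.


Break into single-operator statements:
t1 = c * x
t2 = b + t1


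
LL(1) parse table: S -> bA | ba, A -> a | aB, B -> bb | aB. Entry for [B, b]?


For [B, b]: 'b' ∈ FIRST(bb)
Entry: B -> bb


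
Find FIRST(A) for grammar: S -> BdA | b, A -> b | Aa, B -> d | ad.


Per alternative of A: FIRST(b) = {b}; FIRST(Aa) = {b}
FIRST(A) = {b}


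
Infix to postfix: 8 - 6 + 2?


Left to right (same or higher precedence on left)
Postfix: 8 6 - 2 +


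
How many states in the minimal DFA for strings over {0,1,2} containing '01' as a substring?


KMP-style automaton: 2 progress states + 1 absorbing accept = 3
Minimal DFA: 3 states


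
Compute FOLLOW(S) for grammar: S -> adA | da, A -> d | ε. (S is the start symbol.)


$ ∈ FOLLOW(S). For each A -> αBβ: add FIRST(β)\{ε} to FOLLOW(B); if β nullable, add FOLLOW(A).
FOLLOW(S) = {$}


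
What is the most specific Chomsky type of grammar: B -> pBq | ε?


Single nonterminal LHS, but p^n q^n is not regular
Classification: Type 2 (Context-Free)


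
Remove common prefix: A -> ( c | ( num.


Common prefix: '('
Factored: A -> ( A', A' -> c | num


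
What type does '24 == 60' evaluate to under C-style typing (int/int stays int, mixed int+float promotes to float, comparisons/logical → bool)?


Operand types: int == int
Rule: comparison yields bool
Result type: bool


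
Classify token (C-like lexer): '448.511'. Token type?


Pattern: digits with a decimal point
Type: FLOAT_LITERAL


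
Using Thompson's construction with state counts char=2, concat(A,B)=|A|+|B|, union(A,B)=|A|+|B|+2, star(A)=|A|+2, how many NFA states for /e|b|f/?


Syntax tree has 3 char leaf(s), 2 union(s), 0 star(s)
chars contribute 3×2 = 6; each union adds +2; each star adds +2
Total: 6 + 4 + 0 = 10 states


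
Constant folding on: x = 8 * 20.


8 * 20 = 160 at compile time
Optimized: x = 160


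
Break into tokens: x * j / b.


Scan left to right, longest-match per lexeme
Tokens: ID(x), OP(*), ID(j), OP(/), ID(b)


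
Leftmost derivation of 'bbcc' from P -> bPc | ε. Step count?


Derivation: P => bPc => bbPcc => bbcc
Steps: 3


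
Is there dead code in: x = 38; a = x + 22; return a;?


x is read by a's definition; a is returned
No dead code


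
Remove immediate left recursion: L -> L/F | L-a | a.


Left-recursive alternatives: L/F, L-a; non-recursive: a
Introduce L': L -> aL', L' -> /FL' | -aL' | ε


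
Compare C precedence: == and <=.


'<=' is relational (level 7); '==' is equality (level 6)
Higher level binds tighter
'<=' has higher precedence than '=='


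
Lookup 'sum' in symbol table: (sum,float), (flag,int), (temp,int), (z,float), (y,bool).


Lookup 'sum' → type float


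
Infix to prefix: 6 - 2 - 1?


left-to-right (same/higher precedence on left): tree is (- (- 6 2) 1)
Prefix: - - 6 2 1


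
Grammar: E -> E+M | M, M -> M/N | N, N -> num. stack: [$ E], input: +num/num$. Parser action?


shift '+' to continue E -> E+M
Action: shift


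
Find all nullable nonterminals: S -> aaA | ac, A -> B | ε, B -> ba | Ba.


A nonterminal is nullable iff some alternative derives ε (directly, or every symbol in it is nullable)
Nullable: {A}


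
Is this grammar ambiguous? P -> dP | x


right-linear, alternatives start with distinct terminals 'd' vs 'x': unique leftmost derivation
Unambiguous


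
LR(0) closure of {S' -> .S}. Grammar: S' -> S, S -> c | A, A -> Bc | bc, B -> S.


Start: S' -> .S
For each item with dot before a nonterminal B, add B -> .γ for every B-production
Closure: [S' -> .S, S -> .c, S -> .A, A -> .Bc, A -> .bc, B -> .S]


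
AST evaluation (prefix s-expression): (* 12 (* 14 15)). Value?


Evaluate inner: (* 14 15) = 210
Evaluate root: (* 12 210) = 2520
Result: 2520


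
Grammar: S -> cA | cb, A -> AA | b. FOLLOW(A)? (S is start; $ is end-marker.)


$ ∈ FOLLOW(S). For each A -> αBβ: add FIRST(β)\{ε} to FOLLOW(B); if β nullable, add FOLLOW(A).
FOLLOW(A) = {$, b}


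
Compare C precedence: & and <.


'<' is relational (level 7); '&' is bitwise AND (level 5)
Higher level binds tighter
'<' has higher precedence than '&'


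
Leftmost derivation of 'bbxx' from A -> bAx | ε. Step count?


Derivation: A => bAx => bbAxx => bbxx
Steps: 3


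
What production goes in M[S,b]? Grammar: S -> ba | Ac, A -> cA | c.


For [S, b]: 'b' ∈ FIRST(ba)
Entry: S -> ba


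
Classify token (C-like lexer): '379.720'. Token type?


Pattern: digits with a decimal point
Type: FLOAT_LITERAL


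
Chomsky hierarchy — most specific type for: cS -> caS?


LHS has context (more than one symbol) and |LHS| ≤ |RHS|
Classification: Type 1 (Context-Sensitive)


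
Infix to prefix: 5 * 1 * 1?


left-to-right (same/higher precedence on left): tree is (* (* 5 1) 1)
Prefix: * * 5 1 1


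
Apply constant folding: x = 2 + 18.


2 + 18 = 20 at compile time
Optimized: x = 20


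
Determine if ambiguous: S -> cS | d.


right-linear, alternatives start with distinct terminals 'c' vs 'd': unique leftmost derivation
Unambiguous


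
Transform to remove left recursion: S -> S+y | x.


Left-recursive alternatives: S+y; non-recursive: x
Introduce S': S -> xS', S' -> +yS' | ε


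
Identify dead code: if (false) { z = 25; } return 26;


condition is constant false, so the whole block is unreachable
Dead: 'if (false) { z = 25; }'


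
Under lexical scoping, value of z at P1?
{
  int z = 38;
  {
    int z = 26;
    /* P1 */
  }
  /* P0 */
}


z declared in the same block as P1
z = 26


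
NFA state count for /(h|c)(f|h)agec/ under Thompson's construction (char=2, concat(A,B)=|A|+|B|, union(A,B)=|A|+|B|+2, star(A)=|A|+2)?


Syntax tree has 8 char leaf(s), 2 union(s), 0 star(s)
chars contribute 8×2 = 16; each union adds +2; each star adds +2
Total: 16 + 4 + 0 = 20 states


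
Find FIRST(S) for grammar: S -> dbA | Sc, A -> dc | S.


Per alternative of S: FIRST(dbA) = {d}; FIRST(Sc) = {d}
FIRST(S) = {d}


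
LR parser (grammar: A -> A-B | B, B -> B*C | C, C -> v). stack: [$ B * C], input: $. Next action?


handle 'B*C' on top
Action: reduce (B -> B*C)


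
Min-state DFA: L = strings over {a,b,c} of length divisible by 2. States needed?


Track length mod 2: states 0..1, accept at 0
Minimal DFA: 2 states


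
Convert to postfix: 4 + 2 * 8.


* has higher precedence, evaluate 2*8 first
Postfix: 4 2 8 * +


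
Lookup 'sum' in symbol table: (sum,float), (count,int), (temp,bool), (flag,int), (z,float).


Lookup 'sum' → type float


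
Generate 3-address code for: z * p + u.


Break into single-operator statements:
t1 = z * p
t2 = t1 + u


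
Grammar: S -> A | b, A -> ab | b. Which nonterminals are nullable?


A nonterminal is nullable iff some alternative derives ε (directly, or every symbol in it is nullable)
Nullable: {}


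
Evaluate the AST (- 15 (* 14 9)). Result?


Evaluate inner: (* 14 9) = 126
Evaluate root: (- 15 126) = -111
Result: -111


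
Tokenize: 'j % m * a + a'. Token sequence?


Scan left to right, longest-match per lexeme
Tokens: ID(j), OP(%), ID(m), OP(*), ID(a), OP(+), ID(a)


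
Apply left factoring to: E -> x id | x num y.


Common prefix: 'x'
Factored: E -> x E', E' -> id | num y


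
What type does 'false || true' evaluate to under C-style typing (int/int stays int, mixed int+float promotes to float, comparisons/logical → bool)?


Operand types: bool || bool
Rule: logical operators take bool operands and yield bool
Result type: bool


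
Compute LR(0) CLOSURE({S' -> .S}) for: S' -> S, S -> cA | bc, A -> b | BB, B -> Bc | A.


Start: S' -> .S
For each item with dot before a nonterminal B, add B -> .γ for every B-production
Closure: [S' -> .S, S -> .cA, S -> .bc]


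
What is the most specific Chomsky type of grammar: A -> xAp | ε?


Single nonterminal LHS, but x^n p^n is not regular
Classification: Type 2 (Context-Free)


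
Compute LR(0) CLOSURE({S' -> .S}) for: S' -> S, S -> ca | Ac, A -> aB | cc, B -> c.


Start: S' -> .S
For each item with dot before a nonterminal B, add B -> .γ for every B-production
Closure: [S' -> .S, S -> .ca, S -> .Ac, A -> .aB, A -> .cc]


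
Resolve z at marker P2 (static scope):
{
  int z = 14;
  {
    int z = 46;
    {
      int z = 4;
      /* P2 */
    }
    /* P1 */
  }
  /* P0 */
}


z declared in the same block as P2
z = 4


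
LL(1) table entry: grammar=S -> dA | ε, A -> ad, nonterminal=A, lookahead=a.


For [A, a]: 'a' ∈ FIRST(ad)
Entry: A -> ad


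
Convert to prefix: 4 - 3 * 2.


'*' binds tighter: tree is (- 4 (* 3 2))
Prefix: - 4 * 3 2


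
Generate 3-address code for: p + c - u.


Break into single-operator statements:
t1 = p + c
t2 = t1 - u


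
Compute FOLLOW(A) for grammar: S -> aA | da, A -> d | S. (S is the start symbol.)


$ ∈ FOLLOW(S). For each A -> αBβ: add FIRST(β)\{ε} to FOLLOW(B); if β nullable, add FOLLOW(A).
FOLLOW(A) = {$}


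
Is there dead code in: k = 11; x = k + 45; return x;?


k is read by x's definition; x is returned
No dead code


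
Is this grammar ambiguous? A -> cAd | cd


balanced c^n…d^n: each string has a unique parse
Unambiguous


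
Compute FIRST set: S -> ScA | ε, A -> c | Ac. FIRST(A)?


Per alternative of A: FIRST(c) = {c}; FIRST(Ac) = {c}
FIRST(A) = {c}


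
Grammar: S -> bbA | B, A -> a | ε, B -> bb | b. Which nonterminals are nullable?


A nonterminal is nullable iff some alternative derives ε (directly, or every symbol in it is nullable)
Nullable: {A}


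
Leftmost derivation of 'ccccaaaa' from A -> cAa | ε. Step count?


Derivation: A => cAa => ccAaa => cccAaaa => ccccAaaaa => ccccaaaa
Steps: 5


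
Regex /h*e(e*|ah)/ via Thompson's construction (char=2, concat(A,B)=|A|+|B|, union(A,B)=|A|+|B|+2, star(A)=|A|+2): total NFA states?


Syntax tree has 5 char leaf(s), 1 union(s), 2 star(s)
chars contribute 5×2 = 10; each union adds +2; each star adds +2
Total: 10 + 2 + 4 = 16 states


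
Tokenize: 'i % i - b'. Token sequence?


Scan left to right, longest-match per lexeme
Tokens: ID(i), OP(%), ID(i), OP(-), ID(b)


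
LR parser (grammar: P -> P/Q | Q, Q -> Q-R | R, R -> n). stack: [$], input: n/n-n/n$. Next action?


no handle on stack; shift 'n'
Action: shift


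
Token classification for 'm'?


Pattern: letter/underscore followed by alphanumerics, not a keyword
Type: IDENTIFIER


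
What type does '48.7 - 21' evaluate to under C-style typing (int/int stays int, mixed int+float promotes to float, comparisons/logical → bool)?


Operand types: float - int
Rule: mixed int/float promotes to float; int/int stays int
Result type: float


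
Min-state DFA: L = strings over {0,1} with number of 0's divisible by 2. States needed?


Track (count of 0) mod 2: states 0..1, accept at 0
Minimal DFA: 2 states


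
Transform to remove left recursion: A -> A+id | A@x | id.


Left-recursive alternatives: A+id, A@x; non-recursive: id
Introduce A': A -> idA', A' -> +idA' | @xA' | ε


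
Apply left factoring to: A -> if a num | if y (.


Common prefix: 'if'
Factored: A -> if A', A' -> a num | y (


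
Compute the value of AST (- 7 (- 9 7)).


Evaluate inner: (- 9 7) = 2
Evaluate root: (- 7 2) = 5
Result: 5


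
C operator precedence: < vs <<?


'<<' is shift (level 8); '<' is relational (level 7)
Higher level binds tighter
'<<' has higher precedence than '<'


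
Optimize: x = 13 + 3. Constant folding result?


13 + 3 = 16 at compile time
Optimized: x = 16


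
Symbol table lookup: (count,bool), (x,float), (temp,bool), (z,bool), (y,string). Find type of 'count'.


Lookup 'count' → type bool


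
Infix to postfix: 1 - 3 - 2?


Left to right (same or higher precedence on left)
Postfix: 1 3 - 2 -


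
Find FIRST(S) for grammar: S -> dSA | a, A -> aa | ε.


Per alternative of S: FIRST(dSA) = {d}; FIRST(a) = {a}
FIRST(S) = {a, d}


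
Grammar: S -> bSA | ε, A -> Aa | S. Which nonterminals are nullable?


A nonterminal is nullable iff some alternative derives ε (directly, or every symbol in it is nullable)
Nullable: {A, S}


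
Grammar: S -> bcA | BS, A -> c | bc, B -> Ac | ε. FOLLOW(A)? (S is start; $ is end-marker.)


$ ∈ FOLLOW(S). For each A -> αBβ: add FIRST(β)\{ε} to FOLLOW(B); if β nullable, add FOLLOW(A).
FOLLOW(A) = {$, c}


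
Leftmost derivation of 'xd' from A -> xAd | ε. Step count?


Derivation: A => xAd => xd
Steps: 2


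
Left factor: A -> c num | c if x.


Common prefix: 'c'
Factored: A -> c A', A' -> num | if x


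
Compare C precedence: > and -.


'-' is additive (level 9); '>' is relational (level 7)
Higher level binds tighter
'-' has higher precedence than '>'


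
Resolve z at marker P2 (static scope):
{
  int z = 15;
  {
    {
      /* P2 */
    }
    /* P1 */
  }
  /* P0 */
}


P2's block does not declare z; resolves to the enclosing declaration at depth 0
z = 15


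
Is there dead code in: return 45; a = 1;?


statement follows a return and is unreachable
Dead: 'a = 1'


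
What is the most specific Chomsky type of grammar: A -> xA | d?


Right-linear: every RHS is a terminal or a terminal followed by one nonterminal
Classification: Type 3 (Regular)


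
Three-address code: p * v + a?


Break into single-operator statements:
t1 = p * v
t2 = t1 + a


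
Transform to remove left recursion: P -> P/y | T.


Left-recursive alternatives: P/y; non-recursive: T
Introduce P': P -> TP', P' -> /yP' | ε


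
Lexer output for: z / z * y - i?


Scan left to right, longest-match per lexeme
Tokens: ID(z), OP(/), ID(z), OP(*), ID(y), OP(-), ID(i)


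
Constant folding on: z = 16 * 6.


16 * 6 = 96 at compile time
Optimized: z = 96


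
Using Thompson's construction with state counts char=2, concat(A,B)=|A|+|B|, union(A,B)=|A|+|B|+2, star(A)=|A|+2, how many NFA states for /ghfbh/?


Syntax tree has 5 char leaf(s), 0 union(s), 0 star(s)
chars contribute 5×2 = 10; each union adds +2; each star adds +2
Total: 10 + 0 + 0 = 10 states


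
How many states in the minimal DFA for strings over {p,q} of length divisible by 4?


Track length mod 4: states 0..3, accept at 0
Minimal DFA: 4 states


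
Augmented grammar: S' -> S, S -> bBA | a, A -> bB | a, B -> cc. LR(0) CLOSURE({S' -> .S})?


Start: S' -> .S
For each item with dot before a nonterminal B, add B -> .γ for every B-production
Closure: [S' -> .S, S -> .bBA, S -> .a]


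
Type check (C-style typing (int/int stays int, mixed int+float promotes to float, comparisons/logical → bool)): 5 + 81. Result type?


Operand types: int + int
Rule: mixed int/float promotes to float; int/int stays int
Result type: int


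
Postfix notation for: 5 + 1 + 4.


Left to right (same or higher precedence on left)
Postfix: 5 1 + 4 +


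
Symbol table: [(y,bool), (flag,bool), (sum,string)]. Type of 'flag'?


Lookup 'flag' → type bool


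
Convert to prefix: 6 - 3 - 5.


left-to-right (same/higher precedence on left): tree is (- (- 6 3) 5)
Prefix: - - 6 3 5


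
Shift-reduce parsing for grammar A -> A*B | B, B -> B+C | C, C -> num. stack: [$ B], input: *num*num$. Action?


lookahead ∉ {+} so B won't extend; reduce A -> B
Action: reduce (A -> B)


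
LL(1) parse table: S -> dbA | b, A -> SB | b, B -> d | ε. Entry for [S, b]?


For [S, b]: 'b' ∈ FIRST(b)
Entry: S -> b


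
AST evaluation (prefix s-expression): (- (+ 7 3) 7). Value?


Evaluate inner: (+ 7 3) = 10
Evaluate root: (- 10 7) = 3
Result: 3


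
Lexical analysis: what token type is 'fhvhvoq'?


Pattern: letter/underscore followed by alphanumerics, not a keyword
Type: IDENTIFIER


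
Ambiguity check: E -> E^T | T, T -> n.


precedence layered via separate nonterminal T: deterministic
Unambiguous


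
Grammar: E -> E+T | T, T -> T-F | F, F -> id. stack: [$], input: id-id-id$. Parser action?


no handle on stack; shift 'id'
Action: shift


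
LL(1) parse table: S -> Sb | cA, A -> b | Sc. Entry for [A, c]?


For [A, c]: 'c' ∈ FIRST(Sc)
Entry: A -> Sc


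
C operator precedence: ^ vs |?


'^' is bitwise XOR (level 4); '|' is bitwise OR (level 3)
Higher level binds tighter
'^' has higher precedence than '|'


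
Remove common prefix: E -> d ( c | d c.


Common prefix: 'd'
Factored: E -> d E', E' -> ( c | c


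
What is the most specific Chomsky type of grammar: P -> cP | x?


Right-linear: every RHS is a terminal or a terminal followed by one nonterminal
Classification: Type 3 (Regular)


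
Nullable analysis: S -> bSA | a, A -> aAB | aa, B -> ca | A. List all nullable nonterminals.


A nonterminal is nullable iff some alternative derives ε (directly, or every symbol in it is nullable)
Nullable: {}


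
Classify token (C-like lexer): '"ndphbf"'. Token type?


Pattern: double-quoted sequence
Type: STRING_LITERAL


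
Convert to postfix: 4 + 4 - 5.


Left to right (same or higher precedence on left)
Postfix: 4 4 + 5 -


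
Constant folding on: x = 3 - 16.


3 - 16 = -13 at compile time
Optimized: x = -13


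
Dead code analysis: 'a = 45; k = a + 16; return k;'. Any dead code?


a is read by k's definition; k is returned
No dead code


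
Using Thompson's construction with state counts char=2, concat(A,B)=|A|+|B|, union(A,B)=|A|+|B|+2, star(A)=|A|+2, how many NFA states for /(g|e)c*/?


Syntax tree has 3 char leaf(s), 1 union(s), 1 star(s)
chars contribute 3×2 = 6; each union adds +2; each star adds +2
Total: 6 + 2 + 2 = 10 states
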